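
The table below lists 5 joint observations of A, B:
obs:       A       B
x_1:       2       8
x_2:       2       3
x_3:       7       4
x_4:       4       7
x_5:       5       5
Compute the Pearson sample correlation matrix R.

Step 1 — column means:
  mean(A) = (2 + 2 + 7 + 4 + 5) / 5 = 20/5 = 4
  mean(B) = (8 + 3 + 4 + 7 + 5) / 5 = 27/5 = 5.4

Step 2 — sample variances and covariances s[i,j] = (1/(n-1)) · Σ_k (x_{k,i} - mean_i) · (x_{k,j} - mean_j), with n-1 = 4:
  s[A,A] = ((-2)·(-2) + (-2)·(-2) + (3)·(3) + (0)·(0) + (1)·(1)) / 4 = 18/4 = 4.5
  s[A,B] = ((-2)·(2.6) + (-2)·(-2.4) + (3)·(-1.4) + (0)·(1.6) + (1)·(-0.4)) / 4 = -5/4 = -1.25
  s[B,B] = ((2.6)·(2.6) + (-2.4)·(-2.4) + (-1.4)·(-1.4) + (1.6)·(1.6) + (-0.4)·(-0.4)) / 4 = 17.2/4 = 4.3
  Sample standard deviations s_i = √(s[i,i]):
  s(A) = √(4.5) = 2.1213
  s(B) = √(4.3) = 2.0736

Step 3 — r_{ij} = s_{ij} / (s_i · s_j):
  r[A,A] = 1 (diagonal).
  r[A,B] = -1.25 / (2.1213 · 2.0736) = -1.25 / 4.3989 = -0.2842
  r[B,B] = 1 (diagonal).

R is symmetric with unit diagonal. Assembling:

R = [[1, -0.2842],
 [-0.2842, 1]]


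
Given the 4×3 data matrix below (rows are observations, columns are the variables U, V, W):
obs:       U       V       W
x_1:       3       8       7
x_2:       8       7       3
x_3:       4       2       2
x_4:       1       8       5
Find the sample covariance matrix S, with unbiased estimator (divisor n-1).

Step 1 — column means:
  mean(U) = (3 + 8 + 4 + 1) / 4 = 16/4 = 4
  mean(V) = (8 + 7 + 2 + 8) / 4 = 25/4 = 6.25
  mean(W) = (7 + 3 + 2 + 5) / 4 = 17/4 = 4.25

Step 2 — sample covariance S[i,j] = (1/(n-1)) · Σ_k (x_{k,i} - mean_i) · (x_{k,j} - mean_j), with n-1 = 3.
  S[U,U] = ((-1)·(-1) + (4)·(4) + (0)·(0) + (-3)·(-3)) / 3 = 26/3 = 8.6667
  S[U,V] = ((-1)·(1.75) + (4)·(0.75) + (0)·(-4.25) + (-3)·(1.75)) / 3 = -4/3 = -1.3333
  S[U,W] = ((-1)·(2.75) + (4)·(-1.25) + (0)·(-2.25) + (-3)·(0.75)) / 3 = -10/3 = -3.3333
  S[V,V] = ((1.75)·(1.75) + (0.75)·(0.75) + (-4.25)·(-4.25) + (1.75)·(1.75)) / 3 = 24.75/3 = 8.25
  S[V,W] = ((1.75)·(2.75) + (0.75)·(-1.25) + (-4.25)·(-2.25) + (1.75)·(0.75)) / 3 = 14.75/3 = 4.9167
  S[W,W] = ((2.75)·(2.75) + (-1.25)·(-1.25) + (-2.25)·(-2.25) + (0.75)·(0.75)) / 3 = 14.75/3 = 4.9167

S is symmetric (S[j,i] = S[i,j]). Assembling:

S = [[8.6667, -1.3333, -3.3333],
 [-1.3333, 8.25, 4.9167],
 [-3.3333, 4.9167, 4.9167]]


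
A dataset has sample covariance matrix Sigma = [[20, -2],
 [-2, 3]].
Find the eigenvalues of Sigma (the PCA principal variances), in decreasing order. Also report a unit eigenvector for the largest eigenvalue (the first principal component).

Step 1 — characteristic polynomial of 2×2 Sigma:
  det(Sigma - λI) = λ² - trace · λ + det = 0.
  trace = 20 + 3 = 23, det = 20·3 - (-2)² = 56.
Step 2 — discriminant:
  Δ = trace² - 4·det = 529 - 224 = 305.
Step 3 — eigenvalues:
  λ = (trace ± √Δ)/2 = (23 ± 17.4642)/2,
  λ_1 = 20.2321,  λ_2 = 2.7679.

Step 4 — unit eigenvector for λ_1: solve (Sigma - λ_1 I)v = 0. First row:
  (20 - 20.2321)·v_x + (-2)·v_y = 0, i.e. (-0.2321)·v_x + (-2)·v_y = 0,
  so v ∝ (b, λ_1 - a) = (-2, 0.2321); multiply by -1 so the first entry is positive: u = (2, -0.2321).
  ||u|| = √((2)² + (-0.2321)²) = √(4.0539) ≈ 2.0134,
  v_1 = u/||u|| ≈ (0.9933, -0.1153) (||v_1|| = 1).

λ_1 = 20.2321,  λ_2 = 2.7679;  v_1 ≈ (0.9933, -0.1153)


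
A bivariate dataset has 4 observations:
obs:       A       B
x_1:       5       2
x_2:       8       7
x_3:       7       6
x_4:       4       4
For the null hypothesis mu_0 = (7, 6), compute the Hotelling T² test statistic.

Step 1 — sample mean vector:
  mean(A) = (5 + 8 + 7 + 4) / 4 = 24/4 = 6
  mean(B) = (2 + 7 + 6 + 4) / 4 = 19/4 = 4.75
  x̄ = (6, 4.75),  deviation x̄ - mu_0 = (6, 4.75) - (7, 6) = (-1, -1.25).

Step 2 — sample covariance matrix, S[i,j] = (1/(n-1)) · Σ_k (x_{k,i} - mean_i) · (x_{k,j} - mean_j), divisor n-1 = 3:
  S[A,A] = ((-1)·(-1) + (2)·(2) + (1)·(1) + (-2)·(-2)) / 3 = 10/3 = 3.3333
  S[A,B] = ((-1)·(-2.75) + (2)·(2.25) + (1)·(1.25) + (-2)·(-0.75)) / 3 = 10/3 = 3.3333
  S[B,B] = ((-2.75)·(-2.75) + (2.25)·(2.25) + (1.25)·(1.25) + (-0.75)·(-0.75)) / 3 = 14.75/3 = 4.9167
  S = [[3.3333, 3.3333],
 [3.3333, 4.9167]].

Step 3 — invert S. det(S) = 3.3333·4.9167 - (3.3333)² = 5.2778.
  S^{-1} = (1/det) · [[d, -b], [-b, a]] = [[0.9316, -0.6316],
 [-0.6316, 0.6316]].

Step 4 — quadratic form (x̄ - mu_0)^T · S^{-1} · (x̄ - mu_0):
  S^{-1} · (x̄ - mu_0) = (-0.1421, -0.1579),
  (x̄ - mu_0)^T · [...] = (-1)·(-0.1421) + (-1.25)·(-0.1579) = 0.3395.

Step 5 — scale by n: T² = 4 · 0.3395 = 1.3579.

T² ≈ 1.3579


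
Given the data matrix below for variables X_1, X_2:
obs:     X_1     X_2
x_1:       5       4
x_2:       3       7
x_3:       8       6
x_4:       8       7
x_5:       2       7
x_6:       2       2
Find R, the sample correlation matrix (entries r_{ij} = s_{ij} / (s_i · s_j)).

Step 1 — column means:
  mean(X_1) = (5 + 3 + 8 + 8 + 2 + 2) / 6 = 28/6 = 4.6667
  mean(X_2) = (4 + 7 + 6 + 7 + 7 + 2) / 6 = 33/6 = 5.5

Step 2 — sample variances and covariances s[i,j] = (1/(n-1)) · Σ_k (x_{k,i} - mean_i) · (x_{k,j} - mean_j), with n-1 = 5:
  s[X_1,X_1] = ((0.3333)·(0.3333) + (-1.6667)·(-1.6667) + (3.3333)·(3.3333) + (3.3333)·(3.3333) + (-2.6667)·(-2.6667) + (-2.6667)·(-2.6667)) / 5 = 39.3333/5 = 7.8667
  s[X_1,X_2] = ((0.3333)·(-1.5) + (-1.6667)·(1.5) + (3.3333)·(0.5) + (3.3333)·(1.5) + (-2.6667)·(1.5) + (-2.6667)·(-3.5)) / 5 = 9/5 = 1.8
  s[X_2,X_2] = ((-1.5)·(-1.5) + (1.5)·(1.5) + (0.5)·(0.5) + (1.5)·(1.5) + (1.5)·(1.5) + (-3.5)·(-3.5)) / 5 = 21.5/5 = 4.3
  Sample standard deviations s_i = √(s[i,i]):
  s(X_1) = √(7.8667) = 2.8048
  s(X_2) = √(4.3) = 2.0736

Step 3 — r_{ij} = s_{ij} / (s_i · s_j):
  r[X_1,X_1] = 1 (diagonal).
  r[X_1,X_2] = 1.8 / (2.8048 · 2.0736) = 1.8 / 5.8161 = 0.3095
  r[X_2,X_2] = 1 (diagonal).

R is symmetric with unit diagonal. Assembling:

R = [[1, 0.3095],
 [0.3095, 1]]


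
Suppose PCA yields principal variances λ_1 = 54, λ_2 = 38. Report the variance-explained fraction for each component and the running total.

Step 1 — total variance = trace(Sigma) = Σ λ_i = 54 + 38 = 92.

Step 2 — fraction explained by component i = λ_i / Σ λ:
  PC1: 54/92 = 0.587
  PC2: 38/92 = 0.413

Step 3 — cumulative fraction after k components = (λ_1 + ... + λ_k) / Σ λ:
  k = 1: 54/92 = 0.587
  k = 2: (54 + 38)/92 = 92/92 = 1

Summary (fraction, with percent):

explained: PC1 0.587 (58.7%), PC2 0.413 (41.3%);  cumulative: 0.587, 1


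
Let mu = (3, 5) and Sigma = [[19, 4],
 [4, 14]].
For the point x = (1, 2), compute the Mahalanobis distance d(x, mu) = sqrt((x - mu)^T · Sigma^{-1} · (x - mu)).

Step 1 — centre the observation: (x - mu) = (-2, -3).

Step 2 — invert Sigma. det(Sigma) = 19·14 - (4)² = 250.
  Sigma^{-1} = (1/det) · [[d, -b], [-b, a]] = [[0.056, -0.016],
 [-0.016, 0.076]].

Step 3 — form the quadratic (x - mu)^T · Sigma^{-1} · (x - mu):
  Sigma^{-1} · (x - mu) = (-0.064, -0.196).
  (x - mu)^T · [Sigma^{-1} · (x - mu)] = (-2)·(-0.064) + (-3)·(-0.196) = 0.716.

Step 4 — take square root: d = √(0.716) ≈ 0.8462.

d(x, mu) = √(0.716) ≈ 0.8462


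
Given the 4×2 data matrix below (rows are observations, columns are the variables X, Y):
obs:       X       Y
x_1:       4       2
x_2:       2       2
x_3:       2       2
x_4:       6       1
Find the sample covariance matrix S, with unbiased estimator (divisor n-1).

Step 1 — column means:
  mean(X) = (4 + 2 + 2 + 6) / 4 = 14/4 = 3.5
  mean(Y) = (2 + 2 + 2 + 1) / 4 = 7/4 = 1.75

Step 2 — sample covariance S[i,j] = (1/(n-1)) · Σ_k (x_{k,i} - mean_i) · (x_{k,j} - mean_j), with n-1 = 3.
  S[X,X] = ((0.5)·(0.5) + (-1.5)·(-1.5) + (-1.5)·(-1.5) + (2.5)·(2.5)) / 3 = 11/3 = 3.6667
  S[X,Y] = ((0.5)·(0.25) + (-1.5)·(0.25) + (-1.5)·(0.25) + (2.5)·(-0.75)) / 3 = -2.5/3 = -0.8333
  S[Y,Y] = ((0.25)·(0.25) + (0.25)·(0.25) + (0.25)·(0.25) + (-0.75)·(-0.75)) / 3 = 0.75/3 = 0.25

S is symmetric (S[j,i] = S[i,j]). Assembling:

S = [[3.6667, -0.8333],
 [-0.8333, 0.25]]


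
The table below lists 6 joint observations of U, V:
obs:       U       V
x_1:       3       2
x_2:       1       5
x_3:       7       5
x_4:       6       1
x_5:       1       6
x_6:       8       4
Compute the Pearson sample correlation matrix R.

Step 1 — column means:
  mean(U) = (3 + 1 + 7 + 6 + 1 + 8) / 6 = 26/6 = 4.3333
  mean(V) = (2 + 5 + 5 + 1 + 6 + 4) / 6 = 23/6 = 3.8333

Step 2 — sample variances and covariances s[i,j] = (1/(n-1)) · Σ_k (x_{k,i} - mean_i) · (x_{k,j} - mean_j), with n-1 = 5:
  s[U,U] = ((-1.3333)·(-1.3333) + (-3.3333)·(-3.3333) + (2.6667)·(2.6667) + (1.6667)·(1.6667) + (-3.3333)·(-3.3333) + (3.6667)·(3.6667)) / 5 = 47.3333/5 = 9.4667
  s[U,V] = ((-1.3333)·(-1.8333) + (-3.3333)·(1.1667) + (2.6667)·(1.1667) + (1.6667)·(-2.8333) + (-3.3333)·(2.1667) + (3.6667)·(0.1667)) / 5 = -9.6667/5 = -1.9333
  s[V,V] = ((-1.8333)·(-1.8333) + (1.1667)·(1.1667) + (1.1667)·(1.1667) + (-2.8333)·(-2.8333) + (2.1667)·(2.1667) + (0.1667)·(0.1667)) / 5 = 18.8333/5 = 3.7667
  Sample standard deviations s_i = √(s[i,i]):
  s(U) = √(9.4667) = 3.0768
  s(V) = √(3.7667) = 1.9408

Step 3 — r_{ij} = s_{ij} / (s_i · s_j):
  r[U,U] = 1 (diagonal).
  r[U,V] = -1.9333 / (3.0768 · 1.9408) = -1.9333 / 5.9714 = -0.3238
  r[V,V] = 1 (diagonal).

R is symmetric with unit diagonal. Assembling:

R = [[1, -0.3238],
 [-0.3238, 1]]


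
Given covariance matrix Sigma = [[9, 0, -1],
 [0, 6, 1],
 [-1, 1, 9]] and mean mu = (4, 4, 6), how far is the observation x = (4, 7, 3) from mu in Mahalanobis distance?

Step 1 — centre the observation: (x - mu) = (0, 3, -3).

Step 2 — invert Sigma (cofactor / det for 3×3, or solve directly):
  Sigma^{-1} = [[0.1125, -0.0021, 0.0127],
 [-0.0021, 0.1699, -0.0191],
 [0.0127, -0.0191, 0.1146]].

Step 3 — form the quadratic (x - mu)^T · Sigma^{-1} · (x - mu):
  Sigma^{-1} · (x - mu) = (-0.0446, 0.5669, -0.4013).
  (x - mu)^T · [Sigma^{-1} · (x - mu)] = (0)·(-0.0446) + (3)·(0.5669) + (-3)·(-0.4013) = 2.9045.

Step 4 — take square root: d = √(2.9045) ≈ 1.7042.

d(x, mu) = √(2.9045) ≈ 1.7042


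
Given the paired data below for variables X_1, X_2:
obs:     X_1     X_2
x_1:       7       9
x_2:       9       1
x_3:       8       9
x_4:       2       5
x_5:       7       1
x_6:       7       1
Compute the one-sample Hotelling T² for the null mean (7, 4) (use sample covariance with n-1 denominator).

Step 1 — sample mean vector:
  mean(X_1) = (7 + 9 + 8 + 2 + 7 + 7) / 6 = 40/6 = 6.6667
  mean(X_2) = (9 + 1 + 9 + 5 + 1 + 1) / 6 = 26/6 = 4.3333
  x̄ = (6.6667, 4.3333),  deviation x̄ - mu_0 = (6.6667, 4.3333) - (7, 4) = (-0.3333, 0.3333).

Step 2 — sample covariance matrix, S[i,j] = (1/(n-1)) · Σ_k (x_{k,i} - mean_i) · (x_{k,j} - mean_j), divisor n-1 = 5:
  S[X_1,X_1] = ((0.3333)·(0.3333) + (2.3333)·(2.3333) + (1.3333)·(1.3333) + (-4.6667)·(-4.6667) + (0.3333)·(0.3333) + (0.3333)·(0.3333)) / 5 = 29.3333/5 = 5.8667
  S[X_1,X_2] = ((0.3333)·(4.6667) + (2.3333)·(-3.3333) + (1.3333)·(4.6667) + (-4.6667)·(0.6667) + (0.3333)·(-3.3333) + (0.3333)·(-3.3333)) / 5 = -5.3333/5 = -1.0667
  S[X_2,X_2] = ((4.6667)·(4.6667) + (-3.3333)·(-3.3333) + (4.6667)·(4.6667) + (0.6667)·(0.6667) + (-3.3333)·(-3.3333) + (-3.3333)·(-3.3333)) / 5 = 77.3333/5 = 15.4667
  S = [[5.8667, -1.0667],
 [-1.0667, 15.4667]].

Step 3 — invert S. det(S) = 5.8667·15.4667 - (-1.0667)² = 89.6.
  S^{-1} = (1/det) · [[d, -b], [-b, a]] = [[0.1726, 0.0119],
 [0.0119, 0.0655]].

Step 4 — quadratic form (x̄ - mu_0)^T · S^{-1} · (x̄ - mu_0):
  S^{-1} · (x̄ - mu_0) = (-0.0536, 0.0179),
  (x̄ - mu_0)^T · [...] = (-0.3333)·(-0.0536) + (0.3333)·(0.0179) = 0.0238.

Step 5 — scale by n: T² = 6 · 0.0238 = 0.1429.

T² ≈ 0.1429


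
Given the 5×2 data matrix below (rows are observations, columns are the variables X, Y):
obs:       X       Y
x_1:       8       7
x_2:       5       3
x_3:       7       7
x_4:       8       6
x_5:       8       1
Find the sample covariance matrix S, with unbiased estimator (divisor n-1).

Step 1 — column means:
  mean(X) = (8 + 5 + 7 + 8 + 8) / 5 = 36/5 = 7.2
  mean(Y) = (7 + 3 + 7 + 6 + 1) / 5 = 24/5 = 4.8

Step 2 — sample covariance S[i,j] = (1/(n-1)) · Σ_k (x_{k,i} - mean_i) · (x_{k,j} - mean_j), with n-1 = 4.
  S[X,X] = ((0.8)·(0.8) + (-2.2)·(-2.2) + (-0.2)·(-0.2) + (0.8)·(0.8) + (0.8)·(0.8)) / 4 = 6.8/4 = 1.7
  S[X,Y] = ((0.8)·(2.2) + (-2.2)·(-1.8) + (-0.2)·(2.2) + (0.8)·(1.2) + (0.8)·(-3.8)) / 4 = 3.2/4 = 0.8
  S[Y,Y] = ((2.2)·(2.2) + (-1.8)·(-1.8) + (2.2)·(2.2) + (1.2)·(1.2) + (-3.8)·(-3.8)) / 4 = 28.8/4 = 7.2

S is symmetric (S[j,i] = S[i,j]). Assembling:

S = [[1.7, 0.8],
 [0.8, 7.2]]


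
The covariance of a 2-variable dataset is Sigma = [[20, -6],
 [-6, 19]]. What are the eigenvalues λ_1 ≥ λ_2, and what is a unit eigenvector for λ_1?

Step 1 — characteristic polynomial of 2×2 Sigma:
  det(Sigma - λI) = λ² - trace · λ + det = 0.
  trace = 20 + 19 = 39, det = 20·19 - (-6)² = 344.
Step 2 — discriminant:
  Δ = trace² - 4·det = 1521 - 1376 = 145.
Step 3 — eigenvalues:
  λ = (trace ± √Δ)/2 = (39 ± 12.0416)/2,
  λ_1 = 25.5208,  λ_2 = 13.4792.

Step 4 — unit eigenvector for λ_1: solve (Sigma - λ_1 I)v = 0. First row:
  (20 - 25.5208)·v_x + (-6)·v_y = 0, i.e. (-5.5208)·v_x + (-6)·v_y = 0,
  so v ∝ (b, λ_1 - a) = (-6, 5.5208); multiply by -1 so the first entry is positive: u = (6, -5.5208).
  ||u|| = √((6)² + (-5.5208)²) = √(66.4792) ≈ 8.1535,
  v_1 = u/||u|| ≈ (0.7359, -0.6771) (||v_1|| = 1).

λ_1 = 25.5208,  λ_2 = 13.4792;  v_1 ≈ (0.7359, -0.6771)


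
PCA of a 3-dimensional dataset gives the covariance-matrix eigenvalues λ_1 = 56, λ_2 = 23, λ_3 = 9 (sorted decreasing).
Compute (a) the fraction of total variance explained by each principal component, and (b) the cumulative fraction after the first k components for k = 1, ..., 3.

Step 1 — total variance = trace(Sigma) = Σ λ_i = 56 + 23 + 9 = 88.

Step 2 — fraction explained by component i = λ_i / Σ λ:
  PC1: 56/88 = 0.6364
  PC2: 23/88 = 0.2614
  PC3: 9/88 = 0.1023

Step 3 — cumulative fraction after k components = (λ_1 + ... + λ_k) / Σ λ:
  k = 1: 56/88 = 0.6364
  k = 2: (56 + 23)/88 = 79/88 = 0.8977
  k = 3: (56 + 23 + 9)/88 = 88/88 = 1

Summary (fraction, with percent):

explained: PC1 0.6364 (63.64%), PC2 0.2614 (26.14%), PC3 0.1023 (10.23%);  cumulative: 0.6364, 0.8977, 1


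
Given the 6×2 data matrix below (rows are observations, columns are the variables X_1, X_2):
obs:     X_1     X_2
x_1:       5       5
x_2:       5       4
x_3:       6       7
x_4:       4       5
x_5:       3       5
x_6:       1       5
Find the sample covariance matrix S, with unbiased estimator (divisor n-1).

Step 1 — column means:
  mean(X_1) = (5 + 5 + 6 + 4 + 3 + 1) / 6 = 24/6 = 4
  mean(X_2) = (5 + 4 + 7 + 5 + 5 + 5) / 6 = 31/6 = 5.1667

Step 2 — sample covariance S[i,j] = (1/(n-1)) · Σ_k (x_{k,i} - mean_i) · (x_{k,j} - mean_j), with n-1 = 5.
  S[X_1,X_1] = ((1)·(1) + (1)·(1) + (2)·(2) + (0)·(0) + (-1)·(-1) + (-3)·(-3)) / 5 = 16/5 = 3.2
  S[X_1,X_2] = ((1)·(-0.1667) + (1)·(-1.1667) + (2)·(1.8333) + (0)·(-0.1667) + (-1)·(-0.1667) + (-3)·(-0.1667)) / 5 = 3/5 = 0.6
  S[X_2,X_2] = ((-0.1667)·(-0.1667) + (-1.1667)·(-1.1667) + (1.8333)·(1.8333) + (-0.1667)·(-0.1667) + (-0.1667)·(-0.1667) + (-0.1667)·(-0.1667)) / 5 = 4.8333/5 = 0.9667

S is symmetric (S[j,i] = S[i,j]). Assembling:

S = [[3.2, 0.6],
 [0.6, 0.9667]]


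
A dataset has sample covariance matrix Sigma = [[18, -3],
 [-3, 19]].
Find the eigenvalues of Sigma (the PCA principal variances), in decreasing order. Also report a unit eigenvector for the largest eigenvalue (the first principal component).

Step 1 — characteristic polynomial of 2×2 Sigma:
  det(Sigma - λI) = λ² - trace · λ + det = 0.
  trace = 18 + 19 = 37, det = 18·19 - (-3)² = 333.
Step 2 — discriminant:
  Δ = trace² - 4·det = 1369 - 1332 = 37.
Step 3 — eigenvalues:
  λ = (trace ± √Δ)/2 = (37 ± 6.0828)/2,
  λ_1 = 21.5414,  λ_2 = 15.4586.

Step 4 — unit eigenvector for λ_1: solve (Sigma - λ_1 I)v = 0. First row:
  (18 - 21.5414)·v_x + (-3)·v_y = 0, i.e. (-3.5414)·v_x + (-3)·v_y = 0,
  so v ∝ (b, λ_1 - a) = (-3, 3.5414); multiply by -1 so the first entry is positive: u = (3, -3.5414).
  ||u|| = √((3)² + (-3.5414)²) = √(21.5414) ≈ 4.6413,
  v_1 = u/||u|| ≈ (0.6464, -0.763) (||v_1|| = 1).

λ_1 = 21.5414,  λ_2 = 15.4586;  v_1 ≈ (0.6464, -0.763)


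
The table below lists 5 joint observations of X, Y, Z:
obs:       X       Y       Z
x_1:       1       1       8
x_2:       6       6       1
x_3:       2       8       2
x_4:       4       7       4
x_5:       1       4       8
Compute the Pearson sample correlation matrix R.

Step 1 — column means:
  mean(X) = (1 + 6 + 2 + 4 + 1) / 5 = 14/5 = 2.8
  mean(Y) = (1 + 6 + 8 + 7 + 4) / 5 = 26/5 = 5.2
  mean(Z) = (8 + 1 + 2 + 4 + 8) / 5 = 23/5 = 4.6

Step 2 — sample variances and covariances s[i,j] = (1/(n-1)) · Σ_k (x_{k,i} - mean_i) · (x_{k,j} - mean_j), with n-1 = 4:
  s[X,X] = ((-1.8)·(-1.8) + (3.2)·(3.2) + (-0.8)·(-0.8) + (1.2)·(1.2) + (-1.8)·(-1.8)) / 4 = 18.8/4 = 4.7
  s[X,Y] = ((-1.8)·(-4.2) + (3.2)·(0.8) + (-0.8)·(2.8) + (1.2)·(1.8) + (-1.8)·(-1.2)) / 4 = 12.2/4 = 3.05
  s[X,Z] = ((-1.8)·(3.4) + (3.2)·(-3.6) + (-0.8)·(-2.6) + (1.2)·(-0.6) + (-1.8)·(3.4)) / 4 = -22.4/4 = -5.6
  s[Y,Y] = ((-4.2)·(-4.2) + (0.8)·(0.8) + (2.8)·(2.8) + (1.8)·(1.8) + (-1.2)·(-1.2)) / 4 = 30.8/4 = 7.7
  s[Y,Z] = ((-4.2)·(3.4) + (0.8)·(-3.6) + (2.8)·(-2.6) + (1.8)·(-0.6) + (-1.2)·(3.4)) / 4 = -29.6/4 = -7.4
  s[Z,Z] = ((3.4)·(3.4) + (-3.6)·(-3.6) + (-2.6)·(-2.6) + (-0.6)·(-0.6) + (3.4)·(3.4)) / 4 = 43.2/4 = 10.8
  Sample standard deviations s_i = √(s[i,i]):
  s(X) = √(4.7) = 2.1679
  s(Y) = √(7.7) = 2.7749
  s(Z) = √(10.8) = 3.2863

Step 3 — r_{ij} = s_{ij} / (s_i · s_j):
  r[X,X] = 1 (diagonal).
  r[X,Y] = 3.05 / (2.1679 · 2.7749) = 3.05 / 6.0158 = 0.507
  r[X,Z] = -5.6 / (2.1679 · 3.2863) = -5.6 / 7.1246 = -0.786
  r[Y,Y] = 1 (diagonal).
  r[Y,Z] = -7.4 / (2.7749 · 3.2863) = -7.4 / 9.1192 = -0.8115
  r[Z,Z] = 1 (diagonal).

R is symmetric with unit diagonal. Assembling:

R = [[1, 0.507, -0.786],
 [0.507, 1, -0.8115],
 [-0.786, -0.8115, 1]]


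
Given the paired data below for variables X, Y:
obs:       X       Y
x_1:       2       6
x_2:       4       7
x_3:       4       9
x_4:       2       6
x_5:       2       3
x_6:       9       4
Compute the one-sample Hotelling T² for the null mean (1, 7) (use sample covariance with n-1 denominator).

Step 1 — sample mean vector:
  mean(X) = (2 + 4 + 4 + 2 + 2 + 9) / 6 = 23/6 = 3.8333
  mean(Y) = (6 + 7 + 9 + 6 + 3 + 4) / 6 = 35/6 = 5.8333
  x̄ = (3.8333, 5.8333),  deviation x̄ - mu_0 = (3.8333, 5.8333) - (1, 7) = (2.8333, -1.1667).

Step 2 — sample covariance matrix, S[i,j] = (1/(n-1)) · Σ_k (x_{k,i} - mean_i) · (x_{k,j} - mean_j), divisor n-1 = 5:
  S[X,X] = ((-1.8333)·(-1.8333) + (0.1667)·(0.1667) + (0.1667)·(0.1667) + (-1.8333)·(-1.8333) + (-1.8333)·(-1.8333) + (5.1667)·(5.1667)) / 5 = 36.8333/5 = 7.3667
  S[X,Y] = ((-1.8333)·(0.1667) + (0.1667)·(1.1667) + (0.1667)·(3.1667) + (-1.8333)·(0.1667) + (-1.8333)·(-2.8333) + (5.1667)·(-1.8333)) / 5 = -4.1667/5 = -0.8333
  S[Y,Y] = ((0.1667)·(0.1667) + (1.1667)·(1.1667) + (3.1667)·(3.1667) + (0.1667)·(0.1667) + (-2.8333)·(-2.8333) + (-1.8333)·(-1.8333)) / 5 = 22.8333/5 = 4.5667
  S = [[7.3667, -0.8333],
 [-0.8333, 4.5667]].

Step 3 — invert S. det(S) = 7.3667·4.5667 - (-0.8333)² = 32.9467.
  S^{-1} = (1/det) · [[d, -b], [-b, a]] = [[0.1386, 0.0253],
 [0.0253, 0.2236]].

Step 4 — quadratic form (x̄ - mu_0)^T · S^{-1} · (x̄ - mu_0):
  S^{-1} · (x̄ - mu_0) = (0.3632, -0.1892),
  (x̄ - mu_0)^T · [...] = (2.8333)·(0.3632) + (-1.1667)·(-0.1892) = 1.2498.

Step 5 — scale by n: T² = 6 · 1.2498 = 7.499.

T² ≈ 7.499


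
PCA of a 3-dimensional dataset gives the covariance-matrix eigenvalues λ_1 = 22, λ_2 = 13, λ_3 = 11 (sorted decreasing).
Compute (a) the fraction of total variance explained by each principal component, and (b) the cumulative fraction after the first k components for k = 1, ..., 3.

Step 1 — total variance = trace(Sigma) = Σ λ_i = 22 + 13 + 11 = 46.

Step 2 — fraction explained by component i = λ_i / Σ λ:
  PC1: 22/46 = 0.4783
  PC2: 13/46 = 0.2826
  PC3: 11/46 = 0.2391

Step 3 — cumulative fraction after k components = (λ_1 + ... + λ_k) / Σ λ:
  k = 1: 22/46 = 0.4783
  k = 2: (22 + 13)/46 = 35/46 = 0.7609
  k = 3: (22 + 13 + 11)/46 = 46/46 = 1

Summary (fraction, with percent):

explained: PC1 0.4783 (47.83%), PC2 0.2826 (28.26%), PC3 0.2391 (23.91%);  cumulative: 0.4783, 0.7609, 1


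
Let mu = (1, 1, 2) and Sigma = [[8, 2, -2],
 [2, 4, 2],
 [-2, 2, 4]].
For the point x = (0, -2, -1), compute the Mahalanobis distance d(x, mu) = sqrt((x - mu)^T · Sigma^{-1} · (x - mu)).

Step 1 — centre the observation: (x - mu) = (-1, -3, -3).

Step 2 — invert Sigma (cofactor / det for 3×3, or solve directly):
  Sigma^{-1} = [[0.25, -0.25, 0.25],
 [-0.25, 0.5833, -0.4167],
 [0.25, -0.4167, 0.5833]].

Step 3 — form the quadratic (x - mu)^T · Sigma^{-1} · (x - mu):
  Sigma^{-1} · (x - mu) = (-0.25, -0.25, -0.75).
  (x - mu)^T · [Sigma^{-1} · (x - mu)] = (-1)·(-0.25) + (-3)·(-0.25) + (-3)·(-0.75) = 3.25.

Step 4 — take square root: d = √(3.25) ≈ 1.8028.

d(x, mu) = √(3.25) ≈ 1.8028


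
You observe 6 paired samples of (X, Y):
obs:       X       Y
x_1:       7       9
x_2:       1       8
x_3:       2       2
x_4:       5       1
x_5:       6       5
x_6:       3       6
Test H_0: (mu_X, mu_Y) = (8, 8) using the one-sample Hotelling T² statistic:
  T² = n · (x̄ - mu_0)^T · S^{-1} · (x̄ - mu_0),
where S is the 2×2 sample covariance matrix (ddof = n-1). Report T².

Step 1 — sample mean vector:
  mean(X) = (7 + 1 + 2 + 5 + 6 + 3) / 6 = 24/6 = 4
  mean(Y) = (9 + 8 + 2 + 1 + 5 + 6) / 6 = 31/6 = 5.1667
  x̄ = (4, 5.1667),  deviation x̄ - mu_0 = (4, 5.1667) - (8, 8) = (-4, -2.8333).

Step 2 — sample covariance matrix, S[i,j] = (1/(n-1)) · Σ_k (x_{k,i} - mean_i) · (x_{k,j} - mean_j), divisor n-1 = 5:
  S[X,X] = ((3)·(3) + (-3)·(-3) + (-2)·(-2) + (1)·(1) + (2)·(2) + (-1)·(-1)) / 5 = 28/5 = 5.6
  S[X,Y] = ((3)·(3.8333) + (-3)·(2.8333) + (-2)·(-3.1667) + (1)·(-4.1667) + (2)·(-0.1667) + (-1)·(0.8333)) / 5 = 4/5 = 0.8
  S[Y,Y] = ((3.8333)·(3.8333) + (2.8333)·(2.8333) + (-3.1667)·(-3.1667) + (-4.1667)·(-4.1667) + (-0.1667)·(-0.1667) + (0.8333)·(0.8333)) / 5 = 50.8333/5 = 10.1667
  S = [[5.6, 0.8],
 [0.8, 10.1667]].

Step 3 — invert S. det(S) = 5.6·10.1667 - (0.8)² = 56.2933.
  S^{-1} = (1/det) · [[d, -b], [-b, a]] = [[0.1806, -0.0142],
 [-0.0142, 0.0995]].

Step 4 — quadratic form (x̄ - mu_0)^T · S^{-1} · (x̄ - mu_0):
  S^{-1} · (x̄ - mu_0) = (-0.6821, -0.225),
  (x̄ - mu_0)^T · [...] = (-4)·(-0.6821) + (-2.8333)·(-0.225) = 3.3661.

Step 5 — scale by n: T² = 6 · 3.3661 = 20.1966.

T² ≈ 20.1966


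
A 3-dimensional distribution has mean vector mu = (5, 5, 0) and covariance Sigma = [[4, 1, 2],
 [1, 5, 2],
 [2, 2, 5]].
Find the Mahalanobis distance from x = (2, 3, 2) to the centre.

Step 1 — centre the observation: (x - mu) = (-3, -2, 2).

Step 2 — invert Sigma (cofactor / det for 3×3, or solve directly):
  Sigma^{-1} = [[0.3134, -0.0149, -0.1194],
 [-0.0149, 0.2388, -0.0896],
 [-0.1194, -0.0896, 0.2836]].

Step 3 — form the quadratic (x - mu)^T · Sigma^{-1} · (x - mu):
  Sigma^{-1} · (x - mu) = (-1.1493, -0.6119, 1.1045).
  (x - mu)^T · [Sigma^{-1} · (x - mu)] = (-3)·(-1.1493) + (-2)·(-0.6119) + (2)·(1.1045) = 6.8806.

Step 4 — take square root: d = √(6.8806) ≈ 2.6231.

d(x, mu) = √(6.8806) ≈ 2.6231


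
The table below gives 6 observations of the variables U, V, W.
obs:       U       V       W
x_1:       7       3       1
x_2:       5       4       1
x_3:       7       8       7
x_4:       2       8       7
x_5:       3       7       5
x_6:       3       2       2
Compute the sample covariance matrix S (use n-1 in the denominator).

Step 1 — column means:
  mean(U) = (7 + 5 + 7 + 2 + 3 + 3) / 6 = 27/6 = 4.5
  mean(V) = (3 + 4 + 8 + 8 + 7 + 2) / 6 = 32/6 = 5.3333
  mean(W) = (1 + 1 + 7 + 7 + 5 + 2) / 6 = 23/6 = 3.8333

Step 2 — sample covariance S[i,j] = (1/(n-1)) · Σ_k (x_{k,i} - mean_i) · (x_{k,j} - mean_j), with n-1 = 5.
  S[U,U] = ((2.5)·(2.5) + (0.5)·(0.5) + (2.5)·(2.5) + (-2.5)·(-2.5) + (-1.5)·(-1.5) + (-1.5)·(-1.5)) / 5 = 23.5/5 = 4.7
  S[U,V] = ((2.5)·(-2.3333) + (0.5)·(-1.3333) + (2.5)·(2.6667) + (-2.5)·(2.6667) + (-1.5)·(1.6667) + (-1.5)·(-3.3333)) / 5 = -4/5 = -0.8
  S[U,W] = ((2.5)·(-2.8333) + (0.5)·(-2.8333) + (2.5)·(3.1667) + (-2.5)·(3.1667) + (-1.5)·(1.1667) + (-1.5)·(-1.8333)) / 5 = -7.5/5 = -1.5
  S[V,V] = ((-2.3333)·(-2.3333) + (-1.3333)·(-1.3333) + (2.6667)·(2.6667) + (2.6667)·(2.6667) + (1.6667)·(1.6667) + (-3.3333)·(-3.3333)) / 5 = 35.3333/5 = 7.0667
  S[V,W] = ((-2.3333)·(-2.8333) + (-1.3333)·(-2.8333) + (2.6667)·(3.1667) + (2.6667)·(3.1667) + (1.6667)·(1.1667) + (-3.3333)·(-1.8333)) / 5 = 35.3333/5 = 7.0667
  S[W,W] = ((-2.8333)·(-2.8333) + (-2.8333)·(-2.8333) + (3.1667)·(3.1667) + (3.1667)·(3.1667) + (1.1667)·(1.1667) + (-1.8333)·(-1.8333)) / 5 = 40.8333/5 = 8.1667

S is symmetric (S[j,i] = S[i,j]). Assembling:

S = [[4.7, -0.8, -1.5],
 [-0.8, 7.0667, 7.0667],
 [-1.5, 7.0667, 8.1667]]


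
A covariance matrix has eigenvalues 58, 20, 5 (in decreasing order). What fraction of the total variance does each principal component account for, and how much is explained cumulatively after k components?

Step 1 — total variance = trace(Sigma) = Σ λ_i = 58 + 20 + 5 = 83.

Step 2 — fraction explained by component i = λ_i / Σ λ:
  PC1: 58/83 = 0.6988
  PC2: 20/83 = 0.241
  PC3: 5/83 = 0.0602

Step 3 — cumulative fraction after k components = (λ_1 + ... + λ_k) / Σ λ:
  k = 1: 58/83 = 0.6988
  k = 2: (58 + 20)/83 = 78/83 = 0.9398
  k = 3: (58 + 20 + 5)/83 = 83/83 = 1

Summary (fraction, with percent):

explained: PC1 0.6988 (69.88%), PC2 0.241 (24.1%), PC3 0.0602 (6.02%);  cumulative: 0.6988, 0.9398, 1


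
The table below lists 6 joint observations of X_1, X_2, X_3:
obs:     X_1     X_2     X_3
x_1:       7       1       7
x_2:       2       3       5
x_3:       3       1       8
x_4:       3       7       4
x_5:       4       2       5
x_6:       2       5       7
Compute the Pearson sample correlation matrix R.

Step 1 — column means:
  mean(X_1) = (7 + 2 + 3 + 3 + 4 + 2) / 6 = 21/6 = 3.5
  mean(X_2) = (1 + 3 + 1 + 7 + 2 + 5) / 6 = 19/6 = 3.1667
  mean(X_3) = (7 + 5 + 8 + 4 + 5 + 7) / 6 = 36/6 = 6

Step 2 — sample variances and covariances s[i,j] = (1/(n-1)) · Σ_k (x_{k,i} - mean_i) · (x_{k,j} - mean_j), with n-1 = 5:
  s[X_1,X_1] = ((3.5)·(3.5) + (-1.5)·(-1.5) + (-0.5)·(-0.5) + (-0.5)·(-0.5) + (0.5)·(0.5) + (-1.5)·(-1.5)) / 5 = 17.5/5 = 3.5
  s[X_1,X_2] = ((3.5)·(-2.1667) + (-1.5)·(-0.1667) + (-0.5)·(-2.1667) + (-0.5)·(3.8333) + (0.5)·(-1.1667) + (-1.5)·(1.8333)) / 5 = -11.5/5 = -2.3
  s[X_1,X_3] = ((3.5)·(1) + (-1.5)·(-1) + (-0.5)·(2) + (-0.5)·(-2) + (0.5)·(-1) + (-1.5)·(1)) / 5 = 3/5 = 0.6
  s[X_2,X_2] = ((-2.1667)·(-2.1667) + (-0.1667)·(-0.1667) + (-2.1667)·(-2.1667) + (3.8333)·(3.8333) + (-1.1667)·(-1.1667) + (1.8333)·(1.8333)) / 5 = 28.8333/5 = 5.7667
  s[X_2,X_3] = ((-2.1667)·(1) + (-0.1667)·(-1) + (-2.1667)·(2) + (3.8333)·(-2) + (-1.1667)·(-1) + (1.8333)·(1)) / 5 = -11/5 = -2.2
  s[X_3,X_3] = ((1)·(1) + (-1)·(-1) + (2)·(2) + (-2)·(-2) + (-1)·(-1) + (1)·(1)) / 5 = 12/5 = 2.4
  Sample standard deviations s_i = √(s[i,i]):
  s(X_1) = √(3.5) = 1.8708
  s(X_2) = √(5.7667) = 2.4014
  s(X_3) = √(2.4) = 1.5492

Step 3 — r_{ij} = s_{ij} / (s_i · s_j):
  r[X_1,X_1] = 1 (diagonal).
  r[X_1,X_2] = -2.3 / (1.8708 · 2.4014) = -2.3 / 4.4926 = -0.512
  r[X_1,X_3] = 0.6 / (1.8708 · 1.5492) = 0.6 / 2.8983 = 0.207
  r[X_2,X_2] = 1 (diagonal).
  r[X_2,X_3] = -2.2 / (2.4014 · 1.5492) = -2.2 / 3.7202 = -0.5914
  r[X_3,X_3] = 1 (diagonal).

R is symmetric with unit diagonal. Assembling:

R = [[1, -0.512, 0.207],
 [-0.512, 1, -0.5914],
 [0.207, -0.5914, 1]]


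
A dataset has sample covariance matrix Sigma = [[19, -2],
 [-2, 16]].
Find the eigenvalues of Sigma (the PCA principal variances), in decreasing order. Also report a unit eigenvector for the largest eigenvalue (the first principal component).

Step 1 — characteristic polynomial of 2×2 Sigma:
  det(Sigma - λI) = λ² - trace · λ + det = 0.
  trace = 19 + 16 = 35, det = 19·16 - (-2)² = 300.
Step 2 — discriminant:
  Δ = trace² - 4·det = 1225 - 1200 = 25.
Step 3 — eigenvalues:
  λ = (trace ± √Δ)/2 = (35 ± 5)/2,
  λ_1 = 20,  λ_2 = 15.

Step 4 — unit eigenvector for λ_1: solve (Sigma - λ_1 I)v = 0. First row:
  (19 - 20)·v_x + (-2)·v_y = 0, i.e. (-1)·v_x + (-2)·v_y = 0,
  so v ∝ (b, λ_1 - a) = (-2, 1); multiply by -1 so the first entry is positive: u = (2, -1).
  ||u|| = √((2)² + (-1)²) = √(5) ≈ 2.2361,
  v_1 = u/||u|| ≈ (0.8944, -0.4472) (||v_1|| = 1).

λ_1 = 20,  λ_2 = 15;  v_1 ≈ (0.8944, -0.4472)


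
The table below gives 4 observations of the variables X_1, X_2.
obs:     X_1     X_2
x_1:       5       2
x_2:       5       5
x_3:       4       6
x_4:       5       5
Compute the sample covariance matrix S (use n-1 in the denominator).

Step 1 — column means:
  mean(X_1) = (5 + 5 + 4 + 5) / 4 = 19/4 = 4.75
  mean(X_2) = (2 + 5 + 6 + 5) / 4 = 18/4 = 4.5

Step 2 — sample covariance S[i,j] = (1/(n-1)) · Σ_k (x_{k,i} - mean_i) · (x_{k,j} - mean_j), with n-1 = 3.
  S[X_1,X_1] = ((0.25)·(0.25) + (0.25)·(0.25) + (-0.75)·(-0.75) + (0.25)·(0.25)) / 3 = 0.75/3 = 0.25
  S[X_1,X_2] = ((0.25)·(-2.5) + (0.25)·(0.5) + (-0.75)·(1.5) + (0.25)·(0.5)) / 3 = -1.5/3 = -0.5
  S[X_2,X_2] = ((-2.5)·(-2.5) + (0.5)·(0.5) + (1.5)·(1.5) + (0.5)·(0.5)) / 3 = 9/3 = 3

S is symmetric (S[j,i] = S[i,j]). Assembling:

S = [[0.25, -0.5],
 [-0.5, 3]]


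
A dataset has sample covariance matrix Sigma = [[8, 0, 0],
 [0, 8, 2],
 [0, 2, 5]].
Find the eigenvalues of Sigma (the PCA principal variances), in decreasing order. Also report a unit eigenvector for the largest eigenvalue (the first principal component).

Step 1 — characteristic polynomial p(λ) = det(λI - Sigma) = λ³ - tr·λ² + c_1·λ - det, where tr = trace, c_1 = sum of the principal 2×2 minors, det = det(Sigma):
  tr = 8 + 8 + 5 = 21,
  c_1 = (8·8 - (0)²) + (8·5 - (0)²) + (8·5 - (2)²) = 64 + 40 + 36 = 140,
  det = 8·(8·5 - (2)²) - (0)·((0)·5 - (2)·(0)) + (0)·((0)·(2) - 8·(0)) = 8·(36) - (0)·(0) + (0)·(0) = 288.
  So p(λ) = λ³ - 21λ² + 140λ - 288.
Step 2 — look for an integer root (rational root theorem: any rational root is an integer divisor of 288). Testing λ = 4:
  p(4) = 64 - 336 + 560 - 288 = 0  ✓
  Dividing out (λ - 4): p(λ) = (λ - 4)(λ² - 17λ + 72).
Step 3 — remaining eigenvalues from the quadratic λ² - 17λ + 72 = 0:
  Δ = 17² - 4·72 = 289 - 288 = 1,  λ = (17 ± √1)/2 = (17 ± 1)/2 = 9 or 8.
  Sorted: λ_1 = 9,  λ_2 = 8,  λ_3 = 4  (check: sum = 21 = tr ✓).

Step 4 — unit eigenvector for λ_1 = 9: v spans the null space of (Sigma - λ_1 I), whose rows are
  r_1 = (-1, 0, 0),  r_2 = (0, -1, 2),  r_3 = (0, 2, -4).
  v is orthogonal to every row, so take v ∝ r_1 × r_2 = ((0)·(2) - (0)·(-1), (0)·(0) - (-1)·(2), (-1)·(-1) - (0)·(0)) = (0, 2, 1).
  Let u = (0, 2, 1).
  ||u|| = √((0)² + (2)² + (1)²) = √(5) ≈ 2.2361,  v_1 = u/||u|| ≈ (0, 0.8944, 0.4472) (||v_1|| = 1).

λ_1 = 9,  λ_2 = 8,  λ_3 = 4;  v_1 ≈ (0, 0.8944, 0.4472)


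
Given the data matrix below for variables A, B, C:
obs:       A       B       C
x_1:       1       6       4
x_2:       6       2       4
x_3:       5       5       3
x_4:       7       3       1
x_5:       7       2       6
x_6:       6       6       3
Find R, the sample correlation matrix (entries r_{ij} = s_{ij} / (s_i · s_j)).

Step 1 — column means:
  mean(A) = (1 + 6 + 5 + 7 + 7 + 6) / 6 = 32/6 = 5.3333
  mean(B) = (6 + 2 + 5 + 3 + 2 + 6) / 6 = 24/6 = 4
  mean(C) = (4 + 4 + 3 + 1 + 6 + 3) / 6 = 21/6 = 3.5

Step 2 — sample variances and covariances s[i,j] = (1/(n-1)) · Σ_k (x_{k,i} - mean_i) · (x_{k,j} - mean_j), with n-1 = 5:
  s[A,A] = ((-4.3333)·(-4.3333) + (0.6667)·(0.6667) + (-0.3333)·(-0.3333) + (1.6667)·(1.6667) + (1.6667)·(1.6667) + (0.6667)·(0.6667)) / 5 = 25.3333/5 = 5.0667
  s[A,B] = ((-4.3333)·(2) + (0.6667)·(-2) + (-0.3333)·(1) + (1.6667)·(-1) + (1.6667)·(-2) + (0.6667)·(2)) / 5 = -14/5 = -2.8
  s[A,C] = ((-4.3333)·(0.5) + (0.6667)·(0.5) + (-0.3333)·(-0.5) + (1.6667)·(-2.5) + (1.6667)·(2.5) + (0.6667)·(-0.5)) / 5 = -2/5 = -0.4
  s[B,B] = ((2)·(2) + (-2)·(-2) + (1)·(1) + (-1)·(-1) + (-2)·(-2) + (2)·(2)) / 5 = 18/5 = 3.6
  s[B,C] = ((2)·(0.5) + (-2)·(0.5) + (1)·(-0.5) + (-1)·(-2.5) + (-2)·(2.5) + (2)·(-0.5)) / 5 = -4/5 = -0.8
  s[C,C] = ((0.5)·(0.5) + (0.5)·(0.5) + (-0.5)·(-0.5) + (-2.5)·(-2.5) + (2.5)·(2.5) + (-0.5)·(-0.5)) / 5 = 13.5/5 = 2.7
  Sample standard deviations s_i = √(s[i,i]):
  s(A) = √(5.0667) = 2.2509
  s(B) = √(3.6) = 1.8974
  s(C) = √(2.7) = 1.6432

Step 3 — r_{ij} = s_{ij} / (s_i · s_j):
  r[A,A] = 1 (diagonal).
  r[A,B] = -2.8 / (2.2509 · 1.8974) = -2.8 / 4.2708 = -0.6556
  r[A,C] = -0.4 / (2.2509 · 1.6432) = -0.4 / 3.6986 = -0.1081
  r[B,B] = 1 (diagonal).
  r[B,C] = -0.8 / (1.8974 · 1.6432) = -0.8 / 3.1177 = -0.2566
  r[C,C] = 1 (diagonal).

R is symmetric with unit diagonal. Assembling:

R = [[1, -0.6556, -0.1081],
 [-0.6556, 1, -0.2566],
 [-0.1081, -0.2566, 1]]


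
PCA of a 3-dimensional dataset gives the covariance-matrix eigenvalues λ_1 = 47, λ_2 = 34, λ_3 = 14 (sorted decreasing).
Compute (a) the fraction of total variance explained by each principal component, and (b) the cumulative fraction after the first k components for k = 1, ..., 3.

Step 1 — total variance = trace(Sigma) = Σ λ_i = 47 + 34 + 14 = 95.

Step 2 — fraction explained by component i = λ_i / Σ λ:
  PC1: 47/95 = 0.4947
  PC2: 34/95 = 0.3579
  PC3: 14/95 = 0.1474

Step 3 — cumulative fraction after k components = (λ_1 + ... + λ_k) / Σ λ:
  k = 1: 47/95 = 0.4947
  k = 2: (47 + 34)/95 = 81/95 = 0.8526
  k = 3: (47 + 34 + 14)/95 = 95/95 = 1

Summary (fraction, with percent):

explained: PC1 0.4947 (49.47%), PC2 0.3579 (35.79%), PC3 0.1474 (14.74%);  cumulative: 0.4947, 0.8526, 1


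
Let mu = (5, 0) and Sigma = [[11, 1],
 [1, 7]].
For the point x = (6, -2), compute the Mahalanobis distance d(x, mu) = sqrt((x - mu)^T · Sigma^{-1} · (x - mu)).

Step 1 — centre the observation: (x - mu) = (1, -2).

Step 2 — invert Sigma. det(Sigma) = 11·7 - (1)² = 76.
  Sigma^{-1} = (1/det) · [[d, -b], [-b, a]] = [[0.0921, -0.0132],
 [-0.0132, 0.1447]].

Step 3 — form the quadratic (x - mu)^T · Sigma^{-1} · (x - mu):
  Sigma^{-1} · (x - mu) = (0.1184, -0.3026).
  (x - mu)^T · [Sigma^{-1} · (x - mu)] = (1)·(0.1184) + (-2)·(-0.3026) = 0.7237.

Step 4 — take square root: d = √(0.7237) ≈ 0.8507.

d(x, mu) = √(0.7237) ≈ 0.8507


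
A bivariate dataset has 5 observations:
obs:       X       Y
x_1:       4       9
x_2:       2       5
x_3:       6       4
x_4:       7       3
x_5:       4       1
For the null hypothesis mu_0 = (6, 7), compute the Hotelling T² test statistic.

Step 1 — sample mean vector:
  mean(X) = (4 + 2 + 6 + 7 + 4) / 5 = 23/5 = 4.6
  mean(Y) = (9 + 5 + 4 + 3 + 1) / 5 = 22/5 = 4.4
  x̄ = (4.6, 4.4),  deviation x̄ - mu_0 = (4.6, 4.4) - (6, 7) = (-1.4, -2.6).

Step 2 — sample covariance matrix, S[i,j] = (1/(n-1)) · Σ_k (x_{k,i} - mean_i) · (x_{k,j} - mean_j), divisor n-1 = 4:
  S[X,X] = ((-0.6)·(-0.6) + (-2.6)·(-2.6) + (1.4)·(1.4) + (2.4)·(2.4) + (-0.6)·(-0.6)) / 4 = 15.2/4 = 3.8
  S[X,Y] = ((-0.6)·(4.6) + (-2.6)·(0.6) + (1.4)·(-0.4) + (2.4)·(-1.4) + (-0.6)·(-3.4)) / 4 = -6.2/4 = -1.55
  S[Y,Y] = ((4.6)·(4.6) + (0.6)·(0.6) + (-0.4)·(-0.4) + (-1.4)·(-1.4) + (-3.4)·(-3.4)) / 4 = 35.2/4 = 8.8
  S = [[3.8, -1.55],
 [-1.55, 8.8]].

Step 3 — invert S. det(S) = 3.8·8.8 - (-1.55)² = 31.0375.
  S^{-1} = (1/det) · [[d, -b], [-b, a]] = [[0.2835, 0.0499],
 [0.0499, 0.1224]].

Step 4 — quadratic form (x̄ - mu_0)^T · S^{-1} · (x̄ - mu_0):
  S^{-1} · (x̄ - mu_0) = (-0.5268, -0.3882),
  (x̄ - mu_0)^T · [...] = (-1.4)·(-0.5268) + (-2.6)·(-0.3882) = 1.7469.

Step 5 — scale by n: T² = 5 · 1.7469 = 8.7346.

T² ≈ 8.7346


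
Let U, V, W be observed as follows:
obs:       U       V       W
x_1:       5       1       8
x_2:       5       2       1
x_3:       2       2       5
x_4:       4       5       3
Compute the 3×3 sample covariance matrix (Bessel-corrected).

Step 1 — column means:
  mean(U) = (5 + 5 + 2 + 4) / 4 = 16/4 = 4
  mean(V) = (1 + 2 + 2 + 5) / 4 = 10/4 = 2.5
  mean(W) = (8 + 1 + 5 + 3) / 4 = 17/4 = 4.25

Step 2 — sample covariance S[i,j] = (1/(n-1)) · Σ_k (x_{k,i} - mean_i) · (x_{k,j} - mean_j), with n-1 = 3.
  S[U,U] = ((1)·(1) + (1)·(1) + (-2)·(-2) + (0)·(0)) / 3 = 6/3 = 2
  S[U,V] = ((1)·(-1.5) + (1)·(-0.5) + (-2)·(-0.5) + (0)·(2.5)) / 3 = -1/3 = -0.3333
  S[U,W] = ((1)·(3.75) + (1)·(-3.25) + (-2)·(0.75) + (0)·(-1.25)) / 3 = -1/3 = -0.3333
  S[V,V] = ((-1.5)·(-1.5) + (-0.5)·(-0.5) + (-0.5)·(-0.5) + (2.5)·(2.5)) / 3 = 9/3 = 3
  S[V,W] = ((-1.5)·(3.75) + (-0.5)·(-3.25) + (-0.5)·(0.75) + (2.5)·(-1.25)) / 3 = -7.5/3 = -2.5
  S[W,W] = ((3.75)·(3.75) + (-3.25)·(-3.25) + (0.75)·(0.75) + (-1.25)·(-1.25)) / 3 = 26.75/3 = 8.9167

S is symmetric (S[j,i] = S[i,j]). Assembling:

S = [[2, -0.3333, -0.3333],
 [-0.3333, 3, -2.5],
 [-0.3333, -2.5, 8.9167]]


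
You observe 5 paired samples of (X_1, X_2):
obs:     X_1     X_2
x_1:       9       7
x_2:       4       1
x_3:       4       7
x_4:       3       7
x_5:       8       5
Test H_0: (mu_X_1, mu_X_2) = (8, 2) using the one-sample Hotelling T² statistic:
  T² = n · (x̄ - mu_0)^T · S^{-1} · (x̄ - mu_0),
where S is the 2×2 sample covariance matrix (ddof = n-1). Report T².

Step 1 — sample mean vector:
  mean(X_1) = (9 + 4 + 4 + 3 + 8) / 5 = 28/5 = 5.6
  mean(X_2) = (7 + 1 + 7 + 7 + 5) / 5 = 27/5 = 5.4
  x̄ = (5.6, 5.4),  deviation x̄ - mu_0 = (5.6, 5.4) - (8, 2) = (-2.4, 3.4).

Step 2 — sample covariance matrix, S[i,j] = (1/(n-1)) · Σ_k (x_{k,i} - mean_i) · (x_{k,j} - mean_j), divisor n-1 = 4:
  S[X_1,X_1] = ((3.4)·(3.4) + (-1.6)·(-1.6) + (-1.6)·(-1.6) + (-2.6)·(-2.6) + (2.4)·(2.4)) / 4 = 29.2/4 = 7.3
  S[X_1,X_2] = ((3.4)·(1.6) + (-1.6)·(-4.4) + (-1.6)·(1.6) + (-2.6)·(1.6) + (2.4)·(-0.4)) / 4 = 4.8/4 = 1.2
  S[X_2,X_2] = ((1.6)·(1.6) + (-4.4)·(-4.4) + (1.6)·(1.6) + (1.6)·(1.6) + (-0.4)·(-0.4)) / 4 = 27.2/4 = 6.8
  S = [[7.3, 1.2],
 [1.2, 6.8]].

Step 3 — invert S. det(S) = 7.3·6.8 - (1.2)² = 48.2.
  S^{-1} = (1/det) · [[d, -b], [-b, a]] = [[0.1411, -0.0249],
 [-0.0249, 0.1515]].

Step 4 — quadratic form (x̄ - mu_0)^T · S^{-1} · (x̄ - mu_0):
  S^{-1} · (x̄ - mu_0) = (-0.4232, 0.5747),
  (x̄ - mu_0)^T · [...] = (-2.4)·(-0.4232) + (3.4)·(0.5747) = 2.9697.

Step 5 — scale by n: T² = 5 · 2.9697 = 14.8485.

T² ≈ 14.8485


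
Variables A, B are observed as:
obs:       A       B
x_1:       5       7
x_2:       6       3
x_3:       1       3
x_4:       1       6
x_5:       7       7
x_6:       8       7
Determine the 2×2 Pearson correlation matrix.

Step 1 — column means:
  mean(A) = (5 + 6 + 1 + 1 + 7 + 8) / 6 = 28/6 = 4.6667
  mean(B) = (7 + 3 + 3 + 6 + 7 + 7) / 6 = 33/6 = 5.5

Step 2 — sample variances and covariances s[i,j] = (1/(n-1)) · Σ_k (x_{k,i} - mean_i) · (x_{k,j} - mean_j), with n-1 = 5:
  s[A,A] = ((0.3333)·(0.3333) + (1.3333)·(1.3333) + (-3.6667)·(-3.6667) + (-3.6667)·(-3.6667) + (2.3333)·(2.3333) + (3.3333)·(3.3333)) / 5 = 45.3333/5 = 9.0667
  s[A,B] = ((0.3333)·(1.5) + (1.3333)·(-2.5) + (-3.6667)·(-2.5) + (-3.6667)·(0.5) + (2.3333)·(1.5) + (3.3333)·(1.5)) / 5 = 13/5 = 2.6
  s[B,B] = ((1.5)·(1.5) + (-2.5)·(-2.5) + (-2.5)·(-2.5) + (0.5)·(0.5) + (1.5)·(1.5) + (1.5)·(1.5)) / 5 = 19.5/5 = 3.9
  Sample standard deviations s_i = √(s[i,i]):
  s(A) = √(9.0667) = 3.0111
  s(B) = √(3.9) = 1.9748

Step 3 — r_{ij} = s_{ij} / (s_i · s_j):
  r[A,A] = 1 (diagonal).
  r[A,B] = 2.6 / (3.0111 · 1.9748) = 2.6 / 5.9464 = 0.4372
  r[B,B] = 1 (diagonal).

R is symmetric with unit diagonal. Assembling:

R = [[1, 0.4372],
 [0.4372, 1]]
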